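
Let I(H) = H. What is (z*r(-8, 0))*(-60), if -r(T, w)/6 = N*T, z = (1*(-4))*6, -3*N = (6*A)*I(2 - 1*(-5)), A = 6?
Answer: -5806080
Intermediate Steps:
N = -84 (N = -6*6*(2 - 1*(-5))/3 = -12*(2 + 5) = -12*7 = -⅓*252 = -84)
z = -24 (z = -4*6 = -24)
r(T, w) = 504*T (r(T, w) = -(-504)*T = 504*T)
(z*r(-8, 0))*(-60) = -12096*(-8)*(-60) = -24*(-4032)*(-60) = 96768*(-60) = -5806080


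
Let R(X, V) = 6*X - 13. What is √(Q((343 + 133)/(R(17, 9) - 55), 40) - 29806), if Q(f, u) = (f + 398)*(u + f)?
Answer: I*√7558 ≈ 86.937*I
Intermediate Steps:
R(X, V) = -13 + 6*X
Q(f, u) = (398 + f)*(f + u)
√(Q((343 + 133)/(R(17, 9) - 55), 40) - 29806) = √((((343 + 133)/((-13 + 6*17) - 55))² + 398*((343 + 133)/((-13 + 6*17) - 55)) + 398*40 + ((343 + 133)/((-13 + 6*17) - 55))*40) - 29806) = √(((476/((-13 + 102) - 55))² + 398*(476/((-13 + 102) - 55)) + 15920 + (476/((-13 + 102) - 55))*40) - 29806) = √(((476/(89 - 55))² + 398*(476/(89 - 55)) + 15920 + (476/(89 - 55))*40) - 29806) = √(((476/34)² + 398*(476/34) + 15920 + (476/34)*40) - 29806) = √(((476*(1/34))² + 398*(476*(1/34)) + 15920 + (476*(1/34))*40) - 29806) = √((14² + 398*14 + 15920 + 14*40) - 29806) = √((196 + 5572 + 15920 + 560) - 29806) = √(22248 - 29806) = √(-7558) = I*√7558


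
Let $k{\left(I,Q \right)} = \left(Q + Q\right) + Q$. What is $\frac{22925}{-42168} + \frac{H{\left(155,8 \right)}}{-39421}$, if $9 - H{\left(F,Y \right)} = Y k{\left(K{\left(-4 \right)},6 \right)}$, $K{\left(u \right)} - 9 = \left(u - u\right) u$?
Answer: $- \frac{128290535}{237472104} \approx -0.54023$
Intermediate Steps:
$K{\left(u \right)} = 9$ ($K{\left(u \right)} = 9 + \left(u - u\right) u = 9 + 0 u = 9 + 0 = 9$)
$k{\left(I,Q \right)} = 3 Q$ ($k{\left(I,Q \right)} = 2 Q + Q = 3 Q$)
$H{\left(F,Y \right)} = 9 - 18 Y$ ($H{\left(F,Y \right)} = 9 - Y 3 \cdot 6 = 9 - Y 18 = 9 - 18 Y$)
$\frac{22925}{-42168} + \frac{H{\left(155,8 \right)}}{-39421} = \frac{22925}{-42168} + \frac{9 - 144}{-39421} = 22925 \left(- \frac{1}{42168}\right) + \left(9 - 144\right) \left(- \frac{1}{39421}\right) = - \frac{3275}{6024} - - \frac{135}{39421} = - \frac{3275}{6024} + \frac{135}{39421} = - \frac{128290535}{237472104}$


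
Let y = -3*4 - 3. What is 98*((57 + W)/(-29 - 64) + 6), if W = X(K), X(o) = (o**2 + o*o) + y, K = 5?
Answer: 45668/93 ≈ 491.05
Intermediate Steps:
y = -15 (y = -12 - 3 = -15)
X(o) = -15 + 2*o**2 (X(o) = (o**2 + o*o) - 15 = (o**2 + o**2) - 15 = 2*o**2 - 15 = -15 + 2*o**2)
W = 35 (W = -15 + 2*5**2 = -15 + 2*25 = -15 + 50 = 35)
98*((57 + W)/(-29 - 64) + 6) = 98*((57 + 35)/(-29 - 64) + 6) = 98*(92/(-93) + 6) = 98*(92*(-1/93) + 6) = 98*(-92/93 + 6) = 98*(466/93) = 45668/93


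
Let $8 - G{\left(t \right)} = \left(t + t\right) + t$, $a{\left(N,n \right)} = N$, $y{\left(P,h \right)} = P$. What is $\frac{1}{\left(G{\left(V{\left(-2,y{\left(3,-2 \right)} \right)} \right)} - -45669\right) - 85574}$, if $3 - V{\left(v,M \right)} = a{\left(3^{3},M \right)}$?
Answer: $- \frac{1}{39825} \approx -2.511 \cdot 10^{-5}$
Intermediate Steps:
$V{\left(v,M \right)} = -24$ ($V{\left(v,M \right)} = 3 - 3^{3} = 3 - 27 = -24$)
$G{\left(t \right)} = 8 - 3 t$ ($G{\left(t \right)} = 8 - \left(\left(t + t\right) + t\right) = 8 - \left(2 t + t\right) = 8 - 3 t$)
$\frac{1}{\left(G{\left(V{\left(-2,y{\left(3,-2 \right)} \right)} \right)} - -45669\right) - 85574} = \frac{1}{\left(\left(8 - -72\right) - -45669\right) - 85574} = \frac{1}{\left(\left(8 + 72\right) + 45669\right) - 85574} = \frac{1}{\left(80 + 45669\right) - 85574} = \frac{1}{45749 - 85574} = \frac{1}{-39825} = - \frac{1}{39825}$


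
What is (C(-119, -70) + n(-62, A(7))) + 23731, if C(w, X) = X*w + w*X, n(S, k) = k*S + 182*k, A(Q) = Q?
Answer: 41231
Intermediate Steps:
n(S, k) = 182*k + S*k (n(S, k) = S*k + 182*k = 182*k + S*k)
C(w, X) = 2*X*w (C(w, X) = X*w + X*w = 2*X*w)
(C(-119, -70) + n(-62, A(7))) + 23731 = (2*(-70)*(-119) + 7*(182 - 62)) + 23731 = (16660 + 7*120) + 23731 = (16660 + 840) + 23731 = 17500 + 23731 = 41231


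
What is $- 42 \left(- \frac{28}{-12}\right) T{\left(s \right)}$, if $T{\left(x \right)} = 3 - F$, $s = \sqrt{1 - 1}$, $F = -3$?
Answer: $-588$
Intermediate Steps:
$s = 0$ ($s = \sqrt{0} = 0$)
$T{\left(x \right)} = 6$ ($T{\left(x \right)} = 3 - -3 = 3 + 3 = 6$)
$- 42 \left(- \frac{28}{-12}\right) T{\left(s \right)} = - 42 \left(- \frac{28}{-12}\right) 6 = - 42 \left(\left(-28\right) \left(- \frac{1}{12}\right)\right) 6 = \left(-42\right) \frac{7}{3} \cdot 6 = \left(-98\right) 6 = -588$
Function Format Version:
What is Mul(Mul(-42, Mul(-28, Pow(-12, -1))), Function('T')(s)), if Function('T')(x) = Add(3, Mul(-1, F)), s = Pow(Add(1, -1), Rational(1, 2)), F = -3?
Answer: -588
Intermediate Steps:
s = 0 (s = Pow(0, Rational(1, 2)) = 0)
Function('T')(x) = 6 (Function('T')(x) = Add(3, Mul(-1, -3)) = Add(3, 3) = 6)
Mul(Mul(-42, Mul(-28, Pow(-12, -1))), Function('T')(s)) = Mul(Mul(-42, Mul(-28, Pow(-12, -1))), 6) = Mul(Mul(-42, Mul(-28, Rational(-1, 12))), 6) = Mul(Mul(-42, Rational(7, 3)), 6) = Mul(-98, 6) = -588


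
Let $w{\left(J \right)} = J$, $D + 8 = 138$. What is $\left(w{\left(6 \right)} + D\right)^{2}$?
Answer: $18496$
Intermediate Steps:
$D = 130$ ($D = -8 + 138 = 130$)
$\left(w{\left(6 \right)} + D\right)^{2} = \left(6 + 130\right)^{2} = 136^{2} = 18496$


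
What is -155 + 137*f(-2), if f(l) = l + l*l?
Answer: 119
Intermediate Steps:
f(l) = l + l²
-155 + 137*f(-2) = -155 + 137*(-2*(1 - 2)) = -155 + 137*(-2*(-1)) = -155 + 137*2 = -155 + 274 = 119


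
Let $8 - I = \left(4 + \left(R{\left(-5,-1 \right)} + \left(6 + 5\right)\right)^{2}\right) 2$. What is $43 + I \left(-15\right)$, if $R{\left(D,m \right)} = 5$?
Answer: $7723$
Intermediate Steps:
$I = -512$ ($I = 8 - \left(4 + \left(5 + \left(6 + 5\right)\right)^{2}\right) 2 = 8 - \left(4 + \left(5 + 11\right)^{2}\right) 2 = 8 - \left(4 + 16^{2}\right) 2 = 8 - \left(4 + 256\right) 2 = 8 - 260 \cdot 2 = 8 - 520 = -512$)
$43 + I \left(-15\right) = 43 - -7680 = 43 + 7680 = 7723$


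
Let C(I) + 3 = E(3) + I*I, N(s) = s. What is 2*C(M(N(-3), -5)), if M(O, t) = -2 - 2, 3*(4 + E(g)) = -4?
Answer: 46/3 ≈ 15.333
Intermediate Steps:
E(g) = -16/3 (E(g) = -4 + (1/3)*(-4) = -4 - 4/3 = -16/3)
M(O, t) = -4
C(I) = -25/3 + I**2 (C(I) = -3 + (-16/3 + I*I) = -3 + (-16/3 + I**2) = -25/3 + I**2)
2*C(M(N(-3), -5)) = 2*(-25/3 + (-4)**2) = 2*(-25/3 + 16) = 2*(23/3) = 46/3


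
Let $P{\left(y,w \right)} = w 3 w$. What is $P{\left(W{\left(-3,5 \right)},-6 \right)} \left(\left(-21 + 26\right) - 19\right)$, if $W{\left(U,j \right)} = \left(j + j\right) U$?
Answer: $-1512$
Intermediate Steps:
$W{\left(U,j \right)} = 2 U j$ ($W{\left(U,j \right)} = 2 j U = 2 U j$)
$P{\left(y,w \right)} = 3 w^{2}$ ($P{\left(y,w \right)} = 3 w w = 3 w^{2}$)
$P{\left(W{\left(-3,5 \right)},-6 \right)} \left(\left(-21 + 26\right) - 19\right) = 3 \left(-6\right)^{2} \left(\left(-21 + 26\right) - 19\right) = 3 \cdot 36 \left(5 - 19\right) = 108 \left(-14\right) = -1512$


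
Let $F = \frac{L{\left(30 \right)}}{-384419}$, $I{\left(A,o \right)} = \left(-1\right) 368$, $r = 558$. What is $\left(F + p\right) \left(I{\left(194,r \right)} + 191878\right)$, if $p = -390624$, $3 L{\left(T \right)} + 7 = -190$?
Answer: $- \frac{86273313504368210}{1153257} \approx -7.4808 \cdot 10^{10}$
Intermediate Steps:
$L{\left(T \right)} = - \frac{197}{3}$ ($L{\left(T \right)} = - \frac{7}{3} + \frac{1}{3} \left(-190\right) = - \frac{7}{3} - \frac{190}{3} = - \frac{197}{3}$)
$I{\left(A,o \right)} = -368$
$F = \frac{197}{1153257}$ ($F = - \frac{197}{3 \left(-384419\right)} = \left(- \frac{197}{3}\right) \left(- \frac{1}{384419}\right) = \frac{197}{1153257} \approx 0.00017082$)
$\left(F + p\right) \left(I{\left(194,r \right)} + 191878\right) = \left(\frac{197}{1153257} - 390624\right) \left(-368 + 191878\right) = \left(- \frac{450489862171}{1153257}\right) 191510 = - \frac{86273313504368210}{1153257}$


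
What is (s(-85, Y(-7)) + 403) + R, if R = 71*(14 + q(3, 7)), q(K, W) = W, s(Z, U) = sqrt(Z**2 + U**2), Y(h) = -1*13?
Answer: 1894 + sqrt(7394) ≈ 1980.0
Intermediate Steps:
Y(h) = -13
s(Z, U) = sqrt(U**2 + Z**2)
R = 1491 (R = 71*(14 + 7) = 71*21 = 1491)
(s(-85, Y(-7)) + 403) + R = (sqrt((-13)**2 + (-85)**2) + 403) + 1491 = (sqrt(169 + 7225) + 403) + 1491 = (sqrt(7394) + 403) + 1491 = (403 + sqrt(7394)) + 1491 = 1894 + sqrt(7394)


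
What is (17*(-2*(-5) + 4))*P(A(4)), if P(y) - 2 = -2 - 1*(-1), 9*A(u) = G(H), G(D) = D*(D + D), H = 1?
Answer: 238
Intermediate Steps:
G(D) = 2*D**2 (G(D) = D*(2*D) = 2*D**2)
A(u) = 2/9 (A(u) = (2*1**2)/9 = (2*1)/9 = (1/9)*2 = 2/9)
P(y) = 1 (P(y) = 2 + (-2 - 1*(-1)) = 2 + (-2 + 1) = 2 - 1 = 1)
(17*(-2*(-5) + 4))*P(A(4)) = (17*(-2*(-5) + 4))*1 = (17*(10 + 4))*1 = (17*14)*1 = 238*1 = 238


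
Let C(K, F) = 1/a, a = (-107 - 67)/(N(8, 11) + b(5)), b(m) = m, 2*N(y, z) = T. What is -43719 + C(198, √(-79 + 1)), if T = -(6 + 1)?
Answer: -5071405/116 ≈ -43719.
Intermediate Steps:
T = -7 (T = -1*7 = -7)
N(y, z) = -7/2 (N(y, z) = (½)*(-7) = -7/2)
a = -116 (a = (-107 - 67)/(-7/2 + 5) = -174/3/2 = -174*⅔ = -116)
C(K, F) = -1/116 (C(K, F) = 1/(-116) = -1/116)
-43719 + C(198, √(-79 + 1)) = -43719 - 1/116 = -5071405/116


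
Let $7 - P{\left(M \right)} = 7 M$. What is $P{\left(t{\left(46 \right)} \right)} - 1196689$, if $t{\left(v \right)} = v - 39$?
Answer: $-1196731$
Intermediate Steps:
$t{\left(v \right)} = -39 + v$
$P{\left(M \right)} = 7 - 7 M$
$P{\left(t{\left(46 \right)} \right)} - 1196689 = \left(7 - 7 \left(-39 + 46\right)\right) - 1196689 = \left(7 - 49\right) - 1196689 = -42 - 1196689 = -1196731$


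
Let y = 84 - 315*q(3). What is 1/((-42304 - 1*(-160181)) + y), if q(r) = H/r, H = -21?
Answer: 1/120166 ≈ 8.3218e-6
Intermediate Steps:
q(r) = -21/r
y = 2289 (y = 84 - (-6615)/3 = 84 - 315*(-7) = 84 + 2205 = 2289)
1/((-42304 - 1*(-160181)) + y) = 1/((-42304 - 1*(-160181)) + 2289) = 1/((-42304 + 160181) + 2289) = 1/(117877 + 2289) = 1/120166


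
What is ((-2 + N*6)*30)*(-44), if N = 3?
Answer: -21120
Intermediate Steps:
((-2 + N*6)*30)*(-44) = ((-2 + 3*6)*30)*(-44) = ((-2 + 18)*30)*(-44) = (16*30)*(-44) = 480*(-44) = -21120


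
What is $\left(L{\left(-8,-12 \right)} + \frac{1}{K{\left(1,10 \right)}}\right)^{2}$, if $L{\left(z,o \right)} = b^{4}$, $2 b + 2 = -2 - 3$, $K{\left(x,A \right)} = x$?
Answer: $\frac{5841889}{256} \approx 22820.0$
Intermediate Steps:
$b = - \frac{7}{2}$ ($b = -1 + \frac{-2 - 3}{2} = -1 + \frac{1}{2} \left(-5\right) = -1 - \frac{5}{2} = - \frac{7}{2} \approx -3.5$)
$L{\left(z,o \right)} = \frac{2401}{16}$ ($L{\left(z,o \right)} = \left(- \frac{7}{2}\right)^{4} = \frac{2401}{16}$)
$\left(L{\left(-8,-12 \right)} + \frac{1}{K{\left(1,10 \right)}}\right)^{2} = \left(\frac{2401}{16} + 1^{-1}\right)^{2} = \left(\frac{2401}{16} + 1\right)^{2} = \left(\frac{2417}{16}\right)^{2} = \frac{5841889}{256}$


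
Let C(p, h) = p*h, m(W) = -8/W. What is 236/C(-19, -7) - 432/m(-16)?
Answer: -114676/133 ≈ -862.23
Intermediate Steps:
C(p, h) = h*p
236/C(-19, -7) - 432/m(-16) = 236/((-7*(-19))) - 432/((-8/(-16))) = 236/133 - 432/((-8*(-1/16))) = 236*(1/133) - 432/½ = 236/133 - 432*2 = 236/133 - 864 = -114676/133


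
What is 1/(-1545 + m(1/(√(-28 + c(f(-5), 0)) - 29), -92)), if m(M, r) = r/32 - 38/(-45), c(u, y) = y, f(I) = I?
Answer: -360/556931 ≈ -0.00064640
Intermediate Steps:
m(M, r) = 38/45 + r/32 (m(M, r) = r*(1/32) - 38*(-1/45) = r/32 + 38/45 = 38/45 + r/32)
1/(-1545 + m(1/(√(-28 + c(f(-5), 0)) - 29), -92)) = 1/(-1545 + (38/45 + (1/32)*(-92))) = 1/(-1545 + (38/45 - 23/8)) = 1/(-1545 - 731/360) = 1/(-556931/360) = -360/556931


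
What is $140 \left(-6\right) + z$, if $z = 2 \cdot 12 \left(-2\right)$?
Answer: $-888$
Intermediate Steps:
$z = -48$ ($z = 2 \left(-24\right) = -48$)
$140 \left(-6\right) + z = 140 \left(-6\right) - 48 = -840 - 48 = -888$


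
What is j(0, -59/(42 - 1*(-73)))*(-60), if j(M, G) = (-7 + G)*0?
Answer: 0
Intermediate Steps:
j(M, G) = 0
j(0, -59/(42 - 1*(-73)))*(-60) = 0*(-60) = 0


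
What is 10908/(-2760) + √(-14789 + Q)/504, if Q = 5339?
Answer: -909/230 + 5*I*√42/168 ≈ -3.9522 + 0.19288*I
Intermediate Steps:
10908/(-2760) + √(-14789 + Q)/504 = 10908/(-2760) + √(-14789 + 5339)/504 = 10908*(-1/2760) + √(-9450)*(1/504) = -909/230 + (15*I*√42)*(1/504) = -909/230 + 5*I*√42/168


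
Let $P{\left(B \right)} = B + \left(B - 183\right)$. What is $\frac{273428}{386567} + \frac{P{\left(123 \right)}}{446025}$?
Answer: $\frac{40660025807}{57472848725} \approx 0.70747$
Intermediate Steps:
$P{\left(B \right)} = -183 + 2 B$ ($P{\left(B \right)} = B + \left(-183 + B\right) = -183 + 2 B$)
$\frac{273428}{386567} + \frac{P{\left(123 \right)}}{446025} = \frac{273428}{386567} + \frac{-183 + 2 \cdot 123}{446025} = 273428 \cdot \frac{1}{386567} + \left(-183 + 246\right) \frac{1}{446025} = \frac{273428}{386567} + 63 \cdot \frac{1}{446025} = \frac{273428}{386567} + \frac{21}{148675} = \frac{40660025807}{57472848725}$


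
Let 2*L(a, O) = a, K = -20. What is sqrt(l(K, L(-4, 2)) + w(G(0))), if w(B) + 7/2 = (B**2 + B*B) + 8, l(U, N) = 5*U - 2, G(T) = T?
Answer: I*sqrt(390)/2 ≈ 9.8742*I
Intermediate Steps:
L(a, O) = a/2
l(U, N) = -2 + 5*U
w(B) = 9/2 + 2*B**2 (w(B) = -7/2 + ((B**2 + B*B) + 8) = -7/2 + ((B**2 + B**2) + 8) = -7/2 + (2*B**2 + 8) = -7/2 + (8 + 2*B**2) = 9/2 + 2*B**2)
sqrt(l(K, L(-4, 2)) + w(G(0))) = sqrt((-2 + 5*(-20)) + (9/2 + 2*0**2)) = sqrt((-2 - 100) + (9/2 + 2*0)) = sqrt(-102 + (9/2 + 0)) = sqrt(-102 + 9/2) = sqrt(-195/2) = I*sqrt(390)/2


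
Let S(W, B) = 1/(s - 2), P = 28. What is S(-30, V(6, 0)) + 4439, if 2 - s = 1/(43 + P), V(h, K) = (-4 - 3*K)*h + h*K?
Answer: 4368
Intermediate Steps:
V(h, K) = K*h + h*(-4 - 3*K) (V(h, K) = h*(-4 - 3*K) + K*h = K*h + h*(-4 - 3*K))
s = 141/71 (s = 2 - 1/(43 + 28) = 2 - 1/71 = 141/71 ≈ 1.9859)
S(W, B) = -71 (S(W, B) = 1/(141/71 - 2) = 1/(-1/71) = -71)
S(-30, V(6, 0)) + 4439 = -71 + 4439 = 4368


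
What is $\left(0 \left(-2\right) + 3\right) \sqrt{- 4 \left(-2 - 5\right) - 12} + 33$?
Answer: $45$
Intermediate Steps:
$\left(0 \left(-2\right) + 3\right) \sqrt{- 4 \left(-2 - 5\right) - 12} + 33 = \left(0 + 3\right) \sqrt{\left(-4\right) \left(-7\right) - 12} + 33 = 3 \sqrt{28 - 12} + 33 = 3 \sqrt{16} + 33 = 3 \cdot 4 + 33 = 12 + 33 = 45$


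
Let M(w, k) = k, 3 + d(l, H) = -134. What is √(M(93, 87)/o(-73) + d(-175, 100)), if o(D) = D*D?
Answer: I*√729986/73 ≈ 11.704*I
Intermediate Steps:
d(l, H) = -137 (d(l, H) = -3 - 134 = -137)
o(D) = D²
√(M(93, 87)/o(-73) + d(-175, 100)) = √(87/((-73)²) - 137) = √(87/5329 - 137) = √(-729986/5329) = I*√729986/73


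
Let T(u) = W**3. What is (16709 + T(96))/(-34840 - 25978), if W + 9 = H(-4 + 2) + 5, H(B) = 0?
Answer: -16645/60818 ≈ -0.27369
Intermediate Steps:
W = -4 (W = -9 + (0 + 5) = -9 + 5 = -4)
T(u) = -64 (T(u) = (-4)**3 = -64)
(16709 + T(96))/(-34840 - 25978) = (16709 - 64)/(-34840 - 25978) = 16645/(-60818) = 16645*(-1/60818) = -16645/60818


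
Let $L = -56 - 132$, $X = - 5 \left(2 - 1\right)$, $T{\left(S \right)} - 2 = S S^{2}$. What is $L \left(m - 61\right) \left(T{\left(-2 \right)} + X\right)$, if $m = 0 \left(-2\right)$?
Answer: $-126148$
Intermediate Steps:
$T{\left(S \right)} = 2 + S^{3}$ ($T{\left(S \right)} = 2 + S S^{2} = 2 + S^{3}$)
$X = -5$ ($X = \left(-5\right) 1 = -5$)
$m = 0$
$L = -188$ ($L = -56 - 132 = -188$)
$L \left(m - 61\right) \left(T{\left(-2 \right)} + X\right) = - 188 \left(0 - 61\right) \left(\left(2 + \left(-2\right)^{3}\right) - 5\right) = - 188 \left(- 61 \left(\left(2 - 8\right) - 5\right)\right) = - 188 \left(- 61 \left(-6 - 5\right)\right) = - 188 \left(\left(-61\right) \left(-11\right)\right) = \left(-188\right) 671 = -126148$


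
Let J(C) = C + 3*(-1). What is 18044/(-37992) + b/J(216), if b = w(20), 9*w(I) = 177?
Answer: -774049/2023074 ≈ -0.38261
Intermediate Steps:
J(C) = -3 + C (J(C) = C - 3 = -3 + C)
w(I) = 59/3 (w(I) = (1/9)*177 = 59/3)
b = 59/3 ≈ 19.667
18044/(-37992) + b/J(216) = 18044/(-37992) + 59/(3*(-3 + 216)) = 18044*(-1/37992) + (59/3)/213 = -4511/9498 + (59/3)*(1/213) = -4511/9498 + 59/639 = -774049/2023074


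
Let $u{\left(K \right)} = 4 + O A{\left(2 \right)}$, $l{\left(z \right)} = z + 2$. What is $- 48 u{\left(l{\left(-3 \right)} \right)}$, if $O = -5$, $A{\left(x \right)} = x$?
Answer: $288$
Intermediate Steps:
$l{\left(z \right)} = 2 + z$
$u{\left(K \right)} = -6$ ($u{\left(K \right)} = 4 - 10 = -6$)
$- 48 u{\left(l{\left(-3 \right)} \right)} = \left(-48\right) \left(-6\right) = 288$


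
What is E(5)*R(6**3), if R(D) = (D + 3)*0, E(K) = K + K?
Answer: 0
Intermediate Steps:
E(K) = 2*K
R(D) = 0 (R(D) = (3 + D)*0 = 0)
E(5)*R(6**3) = (2*5)*0 = 10*0 = 0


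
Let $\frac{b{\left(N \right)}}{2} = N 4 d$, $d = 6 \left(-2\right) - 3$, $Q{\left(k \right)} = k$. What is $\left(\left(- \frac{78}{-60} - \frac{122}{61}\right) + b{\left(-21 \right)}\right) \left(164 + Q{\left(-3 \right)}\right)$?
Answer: $\frac{4056073}{10} \approx 4.0561 \cdot 10^{5}$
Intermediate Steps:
$d = -15$ ($d = -12 - 3 = -15$)
$b{\left(N \right)} = - 120 N$ ($b{\left(N \right)} = 2 N 4 \left(-15\right) = 2 \cdot 4 N \left(-15\right) = 2 \left(- 60 N\right) = - 120 N$)
$\left(\left(- \frac{78}{-60} - \frac{122}{61}\right) + b{\left(-21 \right)}\right) \left(164 + Q{\left(-3 \right)}\right) = \left(\left(- \frac{78}{-60} - \frac{122}{61}\right) - -2520\right) \left(164 - 3\right) = \left(\left(\left(-78\right) \left(- \frac{1}{60}\right) - 2\right) + 2520\right) 161 = \left(\left(\frac{13}{10} - 2\right) + 2520\right) 161 = \left(- \frac{7}{10} + 2520\right) 161 = \frac{25193}{10} \cdot 161 = \frac{4056073}{10}$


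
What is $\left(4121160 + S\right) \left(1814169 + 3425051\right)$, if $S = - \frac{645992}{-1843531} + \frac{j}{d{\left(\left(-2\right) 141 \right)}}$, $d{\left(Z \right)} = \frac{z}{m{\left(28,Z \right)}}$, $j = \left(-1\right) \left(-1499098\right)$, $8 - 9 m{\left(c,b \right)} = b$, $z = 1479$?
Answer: $\frac{1083249664398811421680}{49775337} \approx 2.1763 \cdot 10^{13}$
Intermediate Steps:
$m{\left(c,b \right)} = \frac{8}{9} - \frac{b}{9}$
$j = 1499098$
$d{\left(Z \right)} = \frac{1479}{\frac{8}{9} - \frac{Z}{9}}$
$S = \frac{1625684285924}{49775337}$ ($S = - \frac{645992}{-1843531} + \frac{1499098}{\left(-13311\right) \frac{1}{-8 - 282}} = \left(-645992\right) \left(- \frac{1}{1843531}\right) + \frac{1499098}{\left(-13311\right) \frac{1}{-8 - 282}} = \frac{645992}{1843531} + \frac{1499098}{\left(-13311\right) \frac{1}{-290}} = \frac{645992}{1843531} + \frac{1499098}{\left(-13311\right) \left(- \frac{1}{290}\right)} = \frac{645992}{1843531} + \frac{1499098}{\frac{459}{10}} = \frac{645992}{1843531} + 1499098 \cdot \frac{10}{459} = \frac{645992}{1843531} + \frac{14990980}{459} = \frac{1625684285924}{49775337} \approx 32660.0$)
$\left(4121160 + S\right) \left(1814169 + 3425051\right) = \left(4121160 + \frac{1625684285924}{49775337}\right) \left(1814169 + 3425051\right) = \frac{206757812116844}{49775337} \cdot 5239220 = \frac{1083249664398811421680}{49775337}$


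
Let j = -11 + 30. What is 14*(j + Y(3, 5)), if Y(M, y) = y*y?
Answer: 616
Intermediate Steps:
Y(M, y) = y²
j = 19
14*(j + Y(3, 5)) = 14*(19 + 5²) = 14*(19 + 25) = 14*44 = 616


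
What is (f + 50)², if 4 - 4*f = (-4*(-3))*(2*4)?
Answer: 729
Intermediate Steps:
f = -23 (f = 1 - (-4*(-3))*2*4/4 = 1 - 3*8 = 1 - ¼*96 = 1 - 24 = -23)
(f + 50)² = (-23 + 50)² = 27² = 729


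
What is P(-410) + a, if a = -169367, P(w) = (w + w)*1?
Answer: -170187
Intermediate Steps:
P(w) = 2*w (P(w) = (2*w)*1 = 2*w)
P(-410) + a = 2*(-410) - 169367 = -820 - 169367 = -170187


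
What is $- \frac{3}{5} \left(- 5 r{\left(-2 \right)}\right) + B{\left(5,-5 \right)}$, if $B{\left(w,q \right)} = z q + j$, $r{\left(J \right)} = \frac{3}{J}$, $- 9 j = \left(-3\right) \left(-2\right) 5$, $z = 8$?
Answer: $- \frac{287}{6} \approx -47.833$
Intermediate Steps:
$j = - \frac{10}{3}$ ($j = - \frac{\left(-3\right) \left(-2\right) 5}{9} = - \frac{6 \cdot 5}{9} = \left(- \frac{1}{9}\right) 30 = - \frac{10}{3} \approx -3.3333$)
$B{\left(w,q \right)} = - \frac{10}{3} + 8 q$ ($B{\left(w,q \right)} = 8 q - \frac{10}{3} = - \frac{10}{3} + 8 q$)
$- \frac{3}{5} \left(- 5 r{\left(-2 \right)}\right) + B{\left(5,-5 \right)} = - \frac{3}{5} \left(- 5 \frac{3}{-2}\right) + \left(- \frac{10}{3} + 8 \left(-5\right)\right) = \left(-3\right) \frac{1}{5} \left(- 5 \cdot 3 \left(- \frac{1}{2}\right)\right) - \frac{130}{3} = - \frac{3 \left(\left(-5\right) \left(- \frac{3}{2}\right)\right)}{5} - \frac{130}{3} = \left(- \frac{3}{5}\right) \frac{15}{2} - \frac{130}{3} = - \frac{9}{2} - \frac{130}{3} = - \frac{287}{6}$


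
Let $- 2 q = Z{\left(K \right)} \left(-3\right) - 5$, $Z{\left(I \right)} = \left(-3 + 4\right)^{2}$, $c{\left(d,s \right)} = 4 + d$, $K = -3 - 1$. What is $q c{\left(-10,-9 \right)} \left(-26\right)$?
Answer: $624$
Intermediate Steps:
$K = -4$
$Z{\left(I \right)} = 1$ ($Z{\left(I \right)} = 1^{2} = 1$)
$q = 4$ ($q = - \frac{1 \left(-3\right) - 5}{2} = - \frac{-3 - 5}{2} = \left(- \frac{1}{2}\right) \left(-8\right) = 4$)
$q c{\left(-10,-9 \right)} \left(-26\right) = 4 \left(4 - 10\right) \left(-26\right) = 4 \left(-6\right) \left(-26\right) = \left(-24\right) \left(-26\right) = 624$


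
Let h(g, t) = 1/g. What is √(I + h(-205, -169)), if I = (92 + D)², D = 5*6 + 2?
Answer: 3*√71797355/205 ≈ 124.00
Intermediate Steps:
D = 32 (D = 30 + 2 = 32)
I = 15376 (I = (92 + 32)² = 124² = 15376)
√(I + h(-205, -169)) = √(15376 + 1/(-205)) = √(15376 - 1/205) = √(3152079/205) = 3*√71797355/205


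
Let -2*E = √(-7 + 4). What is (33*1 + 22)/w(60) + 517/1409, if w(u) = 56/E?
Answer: 517/1409 - 55*I*√3/112 ≈ 0.36693 - 0.85056*I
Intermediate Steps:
E = -I*√3/2 (E = -√(-7 + 4)/2 = -I*√3/2 ≈ -0.86602*I)
w(u) = 112*I*√3/3 (w(u) = 56/((-I*√3/2)) = 56*(2*I*√3/3) = 112*I*√3/3)
(33*1 + 22)/w(60) + 517/1409 = (33*1 + 22)/((112*I*√3/3)) + 517/1409 = (33 + 22)*(-I*√3/112) + 517*(1/1409) = 55*(-I*√3/112) + 517/1409 = -55*I*√3/112 + 517/1409 = 517/1409 - 55*I*√3/112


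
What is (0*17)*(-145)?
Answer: 0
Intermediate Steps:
(0*17)*(-145) = 0*(-145) = 0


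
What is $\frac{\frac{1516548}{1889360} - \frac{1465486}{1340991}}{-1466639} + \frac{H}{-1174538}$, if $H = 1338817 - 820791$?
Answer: $- \frac{21874216177117628456213}{49596177884767526524140} \approx -0.44105$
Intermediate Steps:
$H = 518026$ ($H = 1338817 - 820791 = 518026$)
$\frac{\frac{1516548}{1889360} - \frac{1465486}{1340991}}{-1466639} + \frac{H}{-1174538} = \frac{\frac{1516548}{1889360} - \frac{1465486}{1340991}}{-1466639} + \frac{518026}{-1174538} = \left(1516548 \cdot \frac{1}{1889360} - \frac{1465486}{1340991}\right) \left(- \frac{1}{1466639}\right) + 518026 \left(- \frac{1}{1174538}\right) = \left(\frac{34467}{42940} - \frac{1465486}{1340991}\right) \left(- \frac{1}{1466639}\right) - \frac{259013}{587269} = \left(- \frac{16708032043}{57582153540}\right) \left(- \frac{1}{1466639}\right) - \frac{259013}{587269} = \frac{16708032043}{84452232085752060} - \frac{259013}{587269} = - \frac{21874216177117628456213}{49596177884767526524140}$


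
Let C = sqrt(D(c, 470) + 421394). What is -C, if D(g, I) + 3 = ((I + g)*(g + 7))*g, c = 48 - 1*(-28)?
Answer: -sqrt(3865559) ≈ -1966.1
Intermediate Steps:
c = 76 (c = 48 + 28 = 76)
D(g, I) = -3 + g*(7 + g)*(I + g) (D(g, I) = -3 + ((I + g)*(g + 7))*g = -3 + ((I + g)*(7 + g))*g = -3 + ((7 + g)*(I + g))*g = -3 + g*(7 + g)*(I + g))
C = sqrt(3865559) (C = sqrt((-3 + 76**3 + 7*76**2 + 470*76**2 + 7*470*76) + 421394) = sqrt((-3 + 438976 + 7*5776 + 470*5776 + 250040) + 421394) = sqrt((-3 + 438976 + 40432 + 2714720 + 250040) + 421394) = sqrt(3444165 + 421394) = sqrt(3865559) ≈ 1966.1)
-C = -sqrt(3865559)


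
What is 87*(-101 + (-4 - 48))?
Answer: -13311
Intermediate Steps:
87*(-101 + (-4 - 48)) = 87*(-101 - 52) = 87*(-153) = -13311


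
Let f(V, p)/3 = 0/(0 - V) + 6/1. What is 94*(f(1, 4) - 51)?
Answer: -3102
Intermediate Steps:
f(V, p) = 18 (f(V, p) = 3*(0/(0 - V) + 6/1) = 3*(0/((-V)) + 6*1) = 3*(0*(-1/V) + 6) = 3*(0 + 6) = 3*6 = 18)
94*(f(1, 4) - 51) = 94*(18 - 51) = 94*(-33) = -3102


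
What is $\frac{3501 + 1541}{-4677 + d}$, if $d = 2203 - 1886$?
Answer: $- \frac{2521}{2180} \approx -1.1564$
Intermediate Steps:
$d = 317$
$\frac{3501 + 1541}{-4677 + d} = \frac{3501 + 1541}{-4677 + 317} = \frac{5042}{-4360} = 5042 \left(- \frac{1}{4360}\right) = - \frac{2521}{2180}$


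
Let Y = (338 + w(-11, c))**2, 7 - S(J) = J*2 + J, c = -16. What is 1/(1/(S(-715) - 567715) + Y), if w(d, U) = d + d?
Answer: 565563/56474858927 ≈ 1.0014e-5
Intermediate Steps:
S(J) = 7 - 3*J (S(J) = 7 - (J*2 + J) = 7 - (2*J + J) = 7 - 3*J)
w(d, U) = 2*d
Y = 99856 (Y = (338 + 2*(-11))**2 = (338 - 22)**2 = 316**2 = 99856)
1/(1/(S(-715) - 567715) + Y) = 1/(1/((7 - 3*(-715)) - 567715) + 99856) = 1/(1/((7 + 2145) - 567715) + 99856) = 1/(1/(2152 - 567715) + 99856) = 1/(1/(-565563) + 99856) = 1/(-1/565563 + 99856) = 1/(56474858927/565563) = 565563/56474858927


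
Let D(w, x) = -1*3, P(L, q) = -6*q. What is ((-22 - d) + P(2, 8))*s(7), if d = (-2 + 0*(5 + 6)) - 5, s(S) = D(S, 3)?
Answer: 189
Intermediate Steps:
D(w, x) = -3
s(S) = -3
d = -7 (d = (-2 + 0*11) - 5 = (-2 + 0) - 5 = -2 - 5 = -7)
((-22 - d) + P(2, 8))*s(7) = ((-22 - 1*(-7)) - 6*8)*(-3) = ((-22 + 7) - 48)*(-3) = (-15 - 48)*(-3) = -63*(-3) = 189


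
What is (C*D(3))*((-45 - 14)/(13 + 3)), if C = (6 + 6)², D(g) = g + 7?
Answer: -5310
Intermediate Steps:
D(g) = 7 + g
C = 144 (C = 12² = 144)
(C*D(3))*((-45 - 14)/(13 + 3)) = (144*(7 + 3))*((-45 - 14)/(13 + 3)) = (144*10)*(-59/16) = 1440*(-59*1/16) = 1440*(-59/16) = -5310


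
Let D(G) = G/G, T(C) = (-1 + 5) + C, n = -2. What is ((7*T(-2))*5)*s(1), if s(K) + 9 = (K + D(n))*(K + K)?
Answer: -350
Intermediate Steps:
T(C) = 4 + C
D(G) = 1
s(K) = -9 + 2*K*(1 + K) (s(K) = -9 + (K + 1)*(K + K) = -9 + (1 + K)*(2*K) = -9 + 2*K*(1 + K))
((7*T(-2))*5)*s(1) = ((7*(4 - 2))*5)*(-9 + 2*1 + 2*1²) = ((7*2)*5)*(-9 + 2 + 2*1) = (14*5)*(-9 + 2 + 2) = 70*(-5) = -350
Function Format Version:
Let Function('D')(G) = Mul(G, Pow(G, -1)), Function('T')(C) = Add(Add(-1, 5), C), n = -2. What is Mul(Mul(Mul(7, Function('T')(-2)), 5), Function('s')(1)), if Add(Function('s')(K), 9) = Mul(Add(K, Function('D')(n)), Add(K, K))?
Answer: -350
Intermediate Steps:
Function('T')(C) = Add(4, C)
Function('D')(G) = 1
Function('s')(K) = Add(-9, Mul(2, K, Add(1, K))) (Function('s')(K) = Add(-9, Mul(Add(K, 1), Add(K, K))) = Add(-9, Mul(Add(1, K), Mul(2, K))) = Add(-9, Mul(2, K, Add(1, K))))
Mul(Mul(Mul(7, Function('T')(-2)), 5), Function('s')(1)) = Mul(Mul(Mul(7, Add(4, -2)), 5), Add(-9, Mul(2, 1), Mul(2, Pow(1, 2)))) = Mul(Mul(Mul(7, 2), 5), Add(-9, 2, Mul(2, 1))) = Mul(Mul(14, 5), Add(-9, 2, 2)) = Mul(70, -5) = -350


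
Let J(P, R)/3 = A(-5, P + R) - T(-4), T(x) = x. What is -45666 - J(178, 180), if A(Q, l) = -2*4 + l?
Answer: -46728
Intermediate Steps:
A(Q, l) = -8 + l
J(P, R) = -12 + 3*P + 3*R (J(P, R) = 3*((-8 + (P + R)) - 1*(-4)) = 3*((-8 + P + R) + 4) = 3*(-4 + P + R) = -12 + 3*P + 3*R)
-45666 - J(178, 180) = -45666 - (-12 + 3*178 + 3*180) = -45666 - (-12 + 534 + 540) = -45666 - 1*1062 = -45666 - 1062 = -46728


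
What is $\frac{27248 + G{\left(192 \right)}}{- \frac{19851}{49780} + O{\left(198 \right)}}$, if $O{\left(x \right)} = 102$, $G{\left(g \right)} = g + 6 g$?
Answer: $\frac{1423309760}{5057709} \approx 281.41$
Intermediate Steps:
$G{\left(g \right)} = 7 g$
$\frac{27248 + G{\left(192 \right)}}{- \frac{19851}{49780} + O{\left(198 \right)}} = \frac{27248 + 7 \cdot 192}{- \frac{19851}{49780} + 102} = \frac{27248 + 1344}{\left(-19851\right) \frac{1}{49780} + 102} = \frac{28592}{- \frac{19851}{49780} + 102} = \frac{28592}{\frac{5057709}{49780}} = 28592 \cdot \frac{49780}{5057709} = \frac{1423309760}{5057709}$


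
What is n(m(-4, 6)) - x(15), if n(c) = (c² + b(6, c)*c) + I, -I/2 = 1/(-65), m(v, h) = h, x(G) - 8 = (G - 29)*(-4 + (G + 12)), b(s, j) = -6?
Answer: 20412/65 ≈ 314.03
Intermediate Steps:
x(G) = 8 + (-29 + G)*(8 + G) (x(G) = 8 + (G - 29)*(-4 + (G + 12)) = 8 + (-29 + G)*(-4 + (12 + G)) = 8 + (-29 + G)*(8 + G))
I = 2/65 (I = -2/(-65) = -2*(-1/65) = 2/65 ≈ 0.030769)
n(c) = 2/65 + c² - 6*c (n(c) = (c² - 6*c) + 2/65 = 2/65 + c² - 6*c)
n(m(-4, 6)) - x(15) = (2/65 + 6² - 6*6) - (-224 + 15² - 21*15) = (2/65 + 36 - 36) - (-224 + 225 - 315) = 2/65 - 1*(-314) = 2/65 + 314 = 20412/65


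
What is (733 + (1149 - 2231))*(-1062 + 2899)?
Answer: -641113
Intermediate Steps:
(733 + (1149 - 2231))*(-1062 + 2899) = (733 - 1082)*1837 = -349*1837 = -641113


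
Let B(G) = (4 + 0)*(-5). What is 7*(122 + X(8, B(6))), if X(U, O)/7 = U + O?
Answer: 266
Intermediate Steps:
B(G) = -20 (B(G) = 4*(-5) = -20)
X(U, O) = 7*O + 7*U (X(U, O) = 7*(U + O) = 7*(O + U) = 7*O + 7*U)
7*(122 + X(8, B(6))) = 7*(122 + (7*(-20) + 7*8)) = 7*(122 + (-140 + 56)) = 7*(122 - 84) = 7*38 = 266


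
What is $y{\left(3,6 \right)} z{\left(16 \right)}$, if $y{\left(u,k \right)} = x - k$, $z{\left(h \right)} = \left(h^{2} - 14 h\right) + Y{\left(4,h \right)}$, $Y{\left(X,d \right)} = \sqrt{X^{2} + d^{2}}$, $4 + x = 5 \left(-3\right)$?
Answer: $-800 - 100 \sqrt{17} \approx -1212.3$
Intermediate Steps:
$x = -19$ ($x = -4 + 5 \left(-3\right) = -4 - 15 = -19$)
$z{\left(h \right)} = h^{2} + \sqrt{16 + h^{2}} - 14 h$ ($z{\left(h \right)} = \left(h^{2} - 14 h\right) + \sqrt{4^{2} + h^{2}} = \left(h^{2} - 14 h\right) + \sqrt{16 + h^{2}} = h^{2} + \sqrt{16 + h^{2}} - 14 h$)
$y{\left(u,k \right)} = -19 - k$
$y{\left(3,6 \right)} z{\left(16 \right)} = \left(-19 - 6\right) \left(16^{2} + \sqrt{16 + 16^{2}} - 224\right) = \left(-19 - 6\right) \left(256 + \sqrt{16 + 256} - 224\right) = - 25 \left(256 + \sqrt{272} - 224\right) = - 25 \left(256 + 4 \sqrt{17} - 224\right) = - 25 \left(32 + 4 \sqrt{17}\right) = -800 - 100 \sqrt{17}$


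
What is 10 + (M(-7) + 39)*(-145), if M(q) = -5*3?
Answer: -3470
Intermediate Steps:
M(q) = -15
10 + (M(-7) + 39)*(-145) = 10 + (-15 + 39)*(-145) = 10 + 24*(-145) = 10 - 3480 = -3470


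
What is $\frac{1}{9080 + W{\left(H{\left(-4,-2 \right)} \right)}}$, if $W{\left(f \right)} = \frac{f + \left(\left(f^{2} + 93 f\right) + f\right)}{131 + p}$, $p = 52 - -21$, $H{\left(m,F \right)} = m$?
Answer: $\frac{51}{462989} \approx 0.00011015$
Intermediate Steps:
$p = 73$ ($p = 52 + 21 = 73$)
$W{\left(f \right)} = \frac{f^{2}}{204} + \frac{95 f}{204}$ ($W{\left(f \right)} = \frac{f + \left(\left(f^{2} + 93 f\right) + f\right)}{131 + 73} = \frac{f + \left(f^{2} + 94 f\right)}{204} = \left(f^{2} + 95 f\right) \frac{1}{204} = \frac{f^{2}}{204} + \frac{95 f}{204}$)
$\frac{1}{9080 + W{\left(H{\left(-4,-2 \right)} \right)}} = \frac{1}{9080 + \frac{1}{204} \left(-4\right) \left(95 - 4\right)} = \frac{1}{9080 + \frac{1}{204} \left(-4\right) 91} = \frac{1}{9080 - \frac{91}{51}} = \frac{1}{\frac{462989}{51}} = \frac{51}{462989}$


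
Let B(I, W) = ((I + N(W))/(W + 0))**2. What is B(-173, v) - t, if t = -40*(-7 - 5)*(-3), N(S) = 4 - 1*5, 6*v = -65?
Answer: 7173936/4225 ≈ 1698.0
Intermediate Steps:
v = -65/6 (v = (1/6)*(-65) = -65/6 ≈ -10.833)
N(S) = -1 (N(S) = 4 - 5 = -1)
B(I, W) = (-1 + I)**2/W**2 (B(I, W) = ((I - 1)/(W + 0))**2 = ((-1 + I)/W)**2 = (-1 + I)**2/W**2)
t = -1440 (t = -(-480)*(-3) = -40*36 = -1440)
B(-173, v) - t = (-1 - 173)**2/(-65/6)**2 - 1*(-1440) = (36/4225)*(-174)**2 + 1440 = (36/4225)*30276 + 1440 = 1089936/4225 + 1440 = 7173936/4225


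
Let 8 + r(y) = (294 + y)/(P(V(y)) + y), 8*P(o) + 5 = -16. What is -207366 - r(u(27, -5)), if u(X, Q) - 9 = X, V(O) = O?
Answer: -18455742/89 ≈ -2.0737e+5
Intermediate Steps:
u(X, Q) = 9 + X
P(o) = -21/8 (P(o) = -5/8 + (1/8)*(-16) = -5/8 - 2 = -21/8)
r(y) = -8 + (294 + y)/(-21/8 + y)
-207366 - r(u(27, -5)) = -207366 - 56*(45 - (9 + 27))/(-21 + 8*(9 + 27)) = -207366 - 56*(45 - 1*36)/(-21 + 8*36) = -207366 - 56*(45 - 36)/(-21 + 288) = -207366 - 56*9/267 = -207366 - 1*168/89 = -207366 - 168/89 = -18455742/89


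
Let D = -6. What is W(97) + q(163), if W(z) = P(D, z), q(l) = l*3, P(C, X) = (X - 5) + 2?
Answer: 583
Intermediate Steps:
P(C, X) = -3 + X (P(C, X) = (-5 + X) + 2 = -3 + X)
q(l) = 3*l
W(z) = -3 + z
W(97) + q(163) = (-3 + 97) + 3*163 = 94 + 489 = 583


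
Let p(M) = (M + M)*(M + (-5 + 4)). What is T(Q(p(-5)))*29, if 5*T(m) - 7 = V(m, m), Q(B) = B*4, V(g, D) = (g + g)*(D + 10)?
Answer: 3480203/5 ≈ 6.9604e+5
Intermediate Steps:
V(g, D) = 2*g*(10 + D) (V(g, D) = (2*g)*(10 + D) = 2*g*(10 + D))
p(M) = 2*M*(-1 + M) (p(M) = (2*M)*(M - 1) = (2*M)*(-1 + M) = 2*M*(-1 + M))
Q(B) = 4*B
T(m) = 7/5 + 2*m*(10 + m)/5 (T(m) = 7/5 + (2*m*(10 + m))/5 = 7/5 + 2*m*(10 + m)/5)
T(Q(p(-5)))*29 = (7/5 + 2*(4*(2*(-5)*(-1 - 5)))*(10 + 4*(2*(-5)*(-1 - 5)))/5)*29 = (7/5 + 2*(4*(2*(-5)*(-6)))*(10 + 4*(2*(-5)*(-6)))/5)*29 = (7/5 + 2*(4*60)*(10 + 4*60)/5)*29 = (7/5 + (⅖)*240*(10 + 240))*29 = (7/5 + (⅖)*240*250)*29 = (7/5 + 24000)*29 = (120007/5)*29 = 3480203/5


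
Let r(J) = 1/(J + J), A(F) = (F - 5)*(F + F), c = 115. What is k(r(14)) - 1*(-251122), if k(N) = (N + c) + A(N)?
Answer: 98484779/392 ≈ 2.5124e+5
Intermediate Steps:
A(F) = 2*F*(-5 + F) (A(F) = (-5 + F)*(2*F) = 2*F*(-5 + F))
r(J) = 1/(2*J)
k(N) = 115 + N + 2*N*(-5 + N) (k(N) = (N + 115) + 2*N*(-5 + N) = (115 + N) + 2*N*(-5 + N) = 115 + N + 2*N*(-5 + N))
k(r(14)) - 1*(-251122) = (115 + (½)/14 + 2*((½)/14)*(-5 + (½)/14)) - 1*(-251122) = (115 + (½)*(1/14) + 2*((½)*(1/14))*(-5 + (½)*(1/14))) + 251122 = (115 + 1/28 + 2*(1/28)*(-5 + 1/28)) + 251122 = (115 + 1/28 + 2*(1/28)*(-139/28)) + 251122 = (115 + 1/28 - 139/392) + 251122 = 44955/392 + 251122 = 98484779/392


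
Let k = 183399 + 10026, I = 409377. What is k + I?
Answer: 602802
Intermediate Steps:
k = 193425
k + I = 193425 + 409377 = 602802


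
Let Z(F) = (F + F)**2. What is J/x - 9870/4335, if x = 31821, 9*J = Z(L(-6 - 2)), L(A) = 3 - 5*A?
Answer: -186306518/82766421 ≈ -2.2510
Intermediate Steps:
Z(F) = 4*F**2 (Z(F) = (2*F)**2 = 4*F**2)
J = 7396/9 (J = (4*(3 - 5*(-6 - 2))**2)/9 = (4*(3 - 5*(-8))**2)/9 = (4*(3 + 40)**2)/9 = (4*43**2)/9 = (4*1849)/9 = (1/9)*7396 = 7396/9 ≈ 821.78)
J/x - 9870/4335 = (7396/9)/31821 - 9870/4335 = (7396/9)*(1/31821) - 9870*1/4335 = 7396/286389 - 658/289 = -186306518/82766421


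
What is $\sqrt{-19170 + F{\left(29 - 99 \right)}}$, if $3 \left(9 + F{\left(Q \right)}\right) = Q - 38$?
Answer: $3 i \sqrt{2135} \approx 138.62 i$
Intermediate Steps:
$F{\left(Q \right)} = - \frac{65}{3} + \frac{Q}{3}$ ($F{\left(Q \right)} = -9 + \frac{Q - 38}{3} = -9 + \frac{-38 + Q}{3} = -9 + \left(- \frac{38}{3} + \frac{Q}{3}\right) = - \frac{65}{3} + \frac{Q}{3}$)
$\sqrt{-19170 + F{\left(29 - 99 \right)}} = \sqrt{-19170 + \left(- \frac{65}{3} + \frac{29 - 99}{3}\right)} = \sqrt{-19170 + \left(- \frac{65}{3} + \frac{1}{3} \left(-70\right)\right)} = \sqrt{-19170 - 45} = \sqrt{-19215} = 3 i \sqrt{2135}$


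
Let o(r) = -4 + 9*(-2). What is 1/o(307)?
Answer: -1/22 ≈ -0.045455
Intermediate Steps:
o(r) = -22 (o(r) = -4 - 18 = -22)
1/o(307) = 1/(-22) = -1/22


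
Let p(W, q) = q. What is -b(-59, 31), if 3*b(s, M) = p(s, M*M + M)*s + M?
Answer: 19499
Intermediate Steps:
b(s, M) = M/3 + s*(M + M**2)/3 (b(s, M) = ((M*M + M)*s + M)/3 = ((M**2 + M)*s + M)/3 = ((M + M**2)*s + M)/3 = (s*(M + M**2) + M)/3 = (M + s*(M + M**2))/3 = M/3 + s*(M + M**2)/3)
-b(-59, 31) = -31*(1 - 59*(1 + 31))/3 = -31*(1 - 59*32)/3 = -31*(1 - 1888)/3 = -31*(-1887)/3 = -1*(-19499) = 19499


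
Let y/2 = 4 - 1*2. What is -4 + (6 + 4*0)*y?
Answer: 20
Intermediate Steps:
y = 4 (y = 2*(4 - 1*2) = 2*(4 - 2) = 2*2 = 4)
-4 + (6 + 4*0)*y = -4 + (6 + 4*0)*4 = -4 + (6 + 0)*4 = -4 + 6*4 = -4 + 24 = 20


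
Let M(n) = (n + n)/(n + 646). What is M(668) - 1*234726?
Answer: -154214314/657 ≈ -2.3473e+5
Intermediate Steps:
M(n) = 2*n/(646 + n) (M(n) = (2*n)/(646 + n) = 2*n/(646 + n))
M(668) - 1*234726 = 2*668/(646 + 668) - 1*234726 = 2*668/1314 - 234726 = 2*668*(1/1314) - 234726 = 668/657 - 234726 = -154214314/657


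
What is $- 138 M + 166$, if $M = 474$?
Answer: $-65246$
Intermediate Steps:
$- 138 M + 166 = \left(-138\right) 474 + 166 = -65412 + 166 = -65246$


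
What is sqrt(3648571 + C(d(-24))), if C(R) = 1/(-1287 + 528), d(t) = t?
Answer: 2*sqrt(525468107373)/759 ≈ 1910.1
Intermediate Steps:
C(R) = -1/759 (C(R) = 1/(-759) = -1/759)
sqrt(3648571 + C(d(-24))) = sqrt(3648571 - 1/759) = sqrt(2769265388/759) = 2*sqrt(525468107373)/759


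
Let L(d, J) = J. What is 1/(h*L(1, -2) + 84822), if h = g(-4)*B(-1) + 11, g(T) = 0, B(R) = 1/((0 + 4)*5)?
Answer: 1/84800 ≈ 1.1792e-5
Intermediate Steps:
B(R) = 1/20 (B(R) = 1/(4*5) = 1/20)
h = 11 (h = 0*(1/20) + 11 = 0 + 11 = 11)
1/(h*L(1, -2) + 84822) = 1/(11*(-2) + 84822) = 1/(-22 + 84822) = 1/84800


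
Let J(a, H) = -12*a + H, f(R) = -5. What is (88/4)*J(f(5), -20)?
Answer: 880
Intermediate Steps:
J(a, H) = H - 12*a
(88/4)*J(f(5), -20) = (88/4)*(-20 - 12*(-5)) = (88*(¼))*(-20 + 60) = 22*40 = 880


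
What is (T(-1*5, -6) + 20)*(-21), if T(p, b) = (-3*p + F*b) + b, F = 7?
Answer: 273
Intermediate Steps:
T(p, b) = -3*p + 8*b (T(p, b) = (-3*p + 7*b) + b = -3*p + 8*b)
(T(-1*5, -6) + 20)*(-21) = ((-(-3)*5 + 8*(-6)) + 20)*(-21) = ((-3*(-5) - 48) + 20)*(-21) = ((15 - 48) + 20)*(-21) = (-33 + 20)*(-21) = -13*(-21) = 273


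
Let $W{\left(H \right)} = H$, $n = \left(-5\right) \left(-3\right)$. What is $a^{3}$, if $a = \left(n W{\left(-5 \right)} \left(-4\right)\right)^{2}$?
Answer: $729000000000000$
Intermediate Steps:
$n = 15$
$a = 90000$ ($a = \left(15 \left(-5\right) \left(-4\right)\right)^{2} = \left(\left(-75\right) \left(-4\right)\right)^{2} = 300^{2} = 90000$)
$a^{3} = 90000^{3} = 729000000000000$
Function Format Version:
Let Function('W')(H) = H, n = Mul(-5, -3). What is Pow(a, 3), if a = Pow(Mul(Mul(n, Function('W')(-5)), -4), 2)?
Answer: 729000000000000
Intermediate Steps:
n = 15
a = 90000 (a = Pow(Mul(Mul(15, -5), -4), 2) = Pow(Mul(-75, -4), 2) = Pow(300, 2) = 90000)
Pow(a, 3) = Pow(90000, 3) = 729000000000000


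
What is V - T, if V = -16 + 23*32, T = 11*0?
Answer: 720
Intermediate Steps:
T = 0
V = 720 (V = -16 + 736 = 720)
V - T = 720 - 1*0 = 720 + 0 = 720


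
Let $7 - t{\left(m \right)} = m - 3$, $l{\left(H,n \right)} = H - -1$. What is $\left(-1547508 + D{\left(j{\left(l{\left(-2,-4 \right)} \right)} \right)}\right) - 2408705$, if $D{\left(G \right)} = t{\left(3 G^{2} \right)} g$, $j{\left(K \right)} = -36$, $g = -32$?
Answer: $-3832117$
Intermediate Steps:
$l{\left(H,n \right)} = 1 + H$ ($l{\left(H,n \right)} = H + 1 = 1 + H$)
$t{\left(m \right)} = 10 - m$ ($t{\left(m \right)} = 7 - \left(m - 3\right) = 7 - \left(-3 + m\right) = 10 - m$)
$D{\left(G \right)} = -320 + 96 G^{2}$ ($D{\left(G \right)} = \left(10 - 3 G^{2}\right) \left(-32\right) = -320 + 96 G^{2}$)
$\left(-1547508 + D{\left(j{\left(l{\left(-2,-4 \right)} \right)} \right)}\right) - 2408705 = \left(-1547508 - \left(320 - 96 \left(-36\right)^{2}\right)\right) - 2408705 = \left(-1547508 + \left(-320 + 96 \cdot 1296\right)\right) - 2408705 = \left(-1547508 + \left(-320 + 124416\right)\right) - 2408705 = \left(-1547508 + 124096\right) - 2408705 = -1423412 - 2408705 = -3832117$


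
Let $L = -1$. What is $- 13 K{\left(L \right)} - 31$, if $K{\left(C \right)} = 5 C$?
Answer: $34$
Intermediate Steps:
$- 13 K{\left(L \right)} - 31 = - 13 \cdot 5 \left(-1\right) - 31 = \left(-13\right) \left(-5\right) - 31 = 65 - 31 = 34$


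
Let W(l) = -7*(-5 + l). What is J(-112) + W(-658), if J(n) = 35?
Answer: 4676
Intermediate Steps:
W(l) = 35 - 7*l
J(-112) + W(-658) = 35 + (35 - 7*(-658)) = 35 + (35 + 4606) = 35 + 4641 = 4676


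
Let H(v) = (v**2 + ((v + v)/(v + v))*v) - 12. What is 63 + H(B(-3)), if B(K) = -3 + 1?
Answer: 53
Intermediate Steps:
B(K) = -2
H(v) = -12 + v + v**2 (H(v) = (v**2 + ((2*v)/((2*v)))*v) - 12 = (v**2 + ((2*v)*(1/(2*v)))*v) - 12 = (v**2 + 1*v) - 12 = (v**2 + v) - 12 = (v + v**2) - 12 = -12 + v + v**2)
63 + H(B(-3)) = 63 + (-12 - 2 + (-2)**2) = 63 + (-12 - 2 + 4) = 63 - 10 = 53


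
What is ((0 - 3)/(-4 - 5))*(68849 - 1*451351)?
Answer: -382502/3 ≈ -1.2750e+5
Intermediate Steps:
((0 - 3)/(-4 - 5))*(68849 - 1*451351) = (-3/(-9))*(68849 - 451351) = -3*(-1/9)*(-382502) = (1/3)*(-382502) = -382502/3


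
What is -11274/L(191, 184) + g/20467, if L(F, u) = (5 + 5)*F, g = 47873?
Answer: -69653764/19545985 ≈ -3.5636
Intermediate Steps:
L(F, u) = 10*F
-11274/L(191, 184) + g/20467 = -11274/(10*191) + 47873/20467 = -11274/1910 + 47873*(1/20467) = -11274*1/1910 + 47873/20467 = -5637/955 + 47873/20467 = -69653764/19545985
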